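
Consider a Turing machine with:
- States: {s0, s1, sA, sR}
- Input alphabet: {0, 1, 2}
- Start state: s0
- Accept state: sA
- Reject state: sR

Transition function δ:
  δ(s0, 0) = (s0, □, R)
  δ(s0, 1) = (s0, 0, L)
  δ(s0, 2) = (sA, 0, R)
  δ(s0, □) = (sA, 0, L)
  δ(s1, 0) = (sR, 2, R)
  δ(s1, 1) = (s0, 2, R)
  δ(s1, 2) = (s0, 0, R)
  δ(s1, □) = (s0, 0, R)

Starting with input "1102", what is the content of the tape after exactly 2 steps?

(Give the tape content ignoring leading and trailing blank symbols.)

Execution trace:
Initial: [s0]1102
Step 1: δ(s0, 1) = (s0, 0, L) → [s0]□0102
Step 2: δ(s0, □) = (sA, 0, L) → [sA]□00102

The machine reaches the accept state sA and halts.

After 2 steps, the tape (ignoring leading/trailing blanks) is: 00102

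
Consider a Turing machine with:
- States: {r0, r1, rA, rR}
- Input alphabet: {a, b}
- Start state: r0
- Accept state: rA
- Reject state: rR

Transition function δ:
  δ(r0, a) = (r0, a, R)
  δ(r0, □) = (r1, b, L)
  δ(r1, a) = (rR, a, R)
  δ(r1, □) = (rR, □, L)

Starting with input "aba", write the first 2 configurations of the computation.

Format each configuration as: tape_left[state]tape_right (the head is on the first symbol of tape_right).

Transitions applied:
Step 1: δ(r0, a) = (r0, a, R)

The first 2 configurations are:
[r0]aba ⊢ a[r0]ba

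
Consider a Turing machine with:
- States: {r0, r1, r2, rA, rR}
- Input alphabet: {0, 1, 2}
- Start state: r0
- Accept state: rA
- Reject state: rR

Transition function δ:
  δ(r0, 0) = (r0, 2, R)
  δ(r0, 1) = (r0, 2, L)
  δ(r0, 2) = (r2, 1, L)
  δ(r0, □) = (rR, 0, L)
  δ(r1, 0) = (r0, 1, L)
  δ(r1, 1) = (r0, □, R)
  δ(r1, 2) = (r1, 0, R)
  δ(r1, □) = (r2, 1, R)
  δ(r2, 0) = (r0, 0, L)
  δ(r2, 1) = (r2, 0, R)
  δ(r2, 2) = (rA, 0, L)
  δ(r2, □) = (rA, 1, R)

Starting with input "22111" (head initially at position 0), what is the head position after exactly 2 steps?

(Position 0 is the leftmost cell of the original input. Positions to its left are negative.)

Execution trace (head position shown):
Step 0: [r0]22111  (head at position 0)
Step 1: move left → [r2]□12111  (head at position -1)
Step 2: move right → 1[rA]12111  (head at position 0)

After 2 steps, the head is at position 0.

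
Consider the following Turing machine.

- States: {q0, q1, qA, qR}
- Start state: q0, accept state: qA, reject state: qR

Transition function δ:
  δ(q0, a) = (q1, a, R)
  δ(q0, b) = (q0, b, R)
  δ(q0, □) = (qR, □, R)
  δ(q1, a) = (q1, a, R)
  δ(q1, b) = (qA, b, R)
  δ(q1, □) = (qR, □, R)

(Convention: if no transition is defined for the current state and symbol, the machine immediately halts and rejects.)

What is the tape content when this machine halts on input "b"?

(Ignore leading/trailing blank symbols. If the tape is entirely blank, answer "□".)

Execution trace:
Initial: [q0]b
Step 1: δ(q0, b) = (q0, b, R) → b[q0]□
Step 2: δ(q0, □) = (qR, □, R) → b□[qR]□

The machine reaches the reject state qR and halts.

Final tape (ignoring leading/trailing blanks): b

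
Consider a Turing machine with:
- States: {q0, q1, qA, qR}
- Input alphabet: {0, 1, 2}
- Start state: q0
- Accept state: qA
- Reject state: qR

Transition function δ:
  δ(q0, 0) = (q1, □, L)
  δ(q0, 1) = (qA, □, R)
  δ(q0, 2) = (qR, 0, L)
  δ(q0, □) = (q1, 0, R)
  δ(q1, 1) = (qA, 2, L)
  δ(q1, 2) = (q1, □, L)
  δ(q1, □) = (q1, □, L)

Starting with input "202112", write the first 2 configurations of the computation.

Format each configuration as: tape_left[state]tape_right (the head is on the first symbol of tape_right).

Transitions applied:
Step 1: δ(q0, 2) = (qR, 0, L)

The first 2 configurations are:
[q0]202112 ⊢ [qR]□002112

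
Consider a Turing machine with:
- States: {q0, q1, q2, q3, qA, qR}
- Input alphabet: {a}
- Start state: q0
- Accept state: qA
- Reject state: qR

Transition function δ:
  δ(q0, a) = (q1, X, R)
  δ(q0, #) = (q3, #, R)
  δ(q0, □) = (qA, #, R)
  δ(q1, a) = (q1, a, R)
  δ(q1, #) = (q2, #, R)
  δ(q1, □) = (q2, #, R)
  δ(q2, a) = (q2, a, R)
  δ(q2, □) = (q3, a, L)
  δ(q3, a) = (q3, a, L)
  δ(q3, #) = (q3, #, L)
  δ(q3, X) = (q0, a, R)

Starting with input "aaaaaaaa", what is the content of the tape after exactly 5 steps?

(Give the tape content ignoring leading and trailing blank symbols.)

Execution trace:
Initial: [q0]aaaaaaaa
Step 1: δ(q0, a) = (q1, X, R) → X[q1]aaaaaaa
Step 2: δ(q1, a) = (q1, a, R) → Xa[q1]aaaaaa
Step 3: δ(q1, a) = (q1, a, R) → Xaa[q1]aaaaa
Step 4: δ(q1, a) = (q1, a, R) → Xaaa[q1]aaaa
Step 5: δ(q1, a) = (q1, a, R) → Xaaaa[q1]aaa

After 5 steps, the tape (ignoring leading/trailing blanks) is: Xaaaaaaa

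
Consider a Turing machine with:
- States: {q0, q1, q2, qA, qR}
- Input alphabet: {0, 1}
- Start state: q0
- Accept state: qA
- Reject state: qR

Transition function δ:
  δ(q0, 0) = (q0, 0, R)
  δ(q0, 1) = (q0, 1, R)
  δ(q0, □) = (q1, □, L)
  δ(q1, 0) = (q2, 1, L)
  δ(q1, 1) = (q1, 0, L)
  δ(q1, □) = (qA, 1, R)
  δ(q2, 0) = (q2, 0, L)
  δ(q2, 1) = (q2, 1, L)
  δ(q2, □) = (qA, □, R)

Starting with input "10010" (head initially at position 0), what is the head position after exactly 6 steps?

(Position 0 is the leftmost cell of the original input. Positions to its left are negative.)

Execution trace (head position shown):
Step 0: [q0]10010  (head at position 0)
Step 1: move right → 1[q0]0010  (head at position 1)
Step 2: move right → 10[q0]010  (head at position 2)
Step 3: move right → 100[q0]10  (head at position 3)
Step 4: move right → 1001[q0]0  (head at position 4)
Step 5: move right → 10010[q0]□  (head at position 5)
Step 6: move left → 1001[q1]0□  (head at position 4)

After 6 steps, the head is at position 4.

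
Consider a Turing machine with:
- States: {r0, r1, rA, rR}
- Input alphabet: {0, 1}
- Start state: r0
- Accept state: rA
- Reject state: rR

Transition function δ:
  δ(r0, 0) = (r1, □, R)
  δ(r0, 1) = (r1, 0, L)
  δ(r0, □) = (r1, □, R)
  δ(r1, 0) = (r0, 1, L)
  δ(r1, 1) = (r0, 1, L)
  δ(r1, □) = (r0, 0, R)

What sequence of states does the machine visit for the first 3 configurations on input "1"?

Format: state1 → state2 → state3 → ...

Execution trace:
Initial: [r0]1
Step 1: δ(r0, 1) = (r1, 0, L) → [r1]□0
Step 2: δ(r1, □) = (r0, 0, R) → 0[r0]0

State sequence: r0 → r1 → r0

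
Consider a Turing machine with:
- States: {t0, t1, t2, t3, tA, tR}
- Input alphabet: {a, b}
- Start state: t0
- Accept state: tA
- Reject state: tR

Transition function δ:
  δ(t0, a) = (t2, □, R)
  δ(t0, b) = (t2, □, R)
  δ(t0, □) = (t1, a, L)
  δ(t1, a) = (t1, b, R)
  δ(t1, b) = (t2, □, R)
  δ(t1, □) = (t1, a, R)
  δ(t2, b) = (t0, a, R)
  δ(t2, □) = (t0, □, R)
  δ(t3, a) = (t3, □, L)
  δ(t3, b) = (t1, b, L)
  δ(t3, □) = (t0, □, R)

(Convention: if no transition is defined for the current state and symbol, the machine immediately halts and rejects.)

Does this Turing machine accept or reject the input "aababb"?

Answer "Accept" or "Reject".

Execution trace:
Initial: [t0]aababb
Step 1: δ(t0, a) = (t2, □, R) → □[t2]ababb

No transition is defined for δ(t2, a). By convention the machine halts and rejects.

Answer: Reject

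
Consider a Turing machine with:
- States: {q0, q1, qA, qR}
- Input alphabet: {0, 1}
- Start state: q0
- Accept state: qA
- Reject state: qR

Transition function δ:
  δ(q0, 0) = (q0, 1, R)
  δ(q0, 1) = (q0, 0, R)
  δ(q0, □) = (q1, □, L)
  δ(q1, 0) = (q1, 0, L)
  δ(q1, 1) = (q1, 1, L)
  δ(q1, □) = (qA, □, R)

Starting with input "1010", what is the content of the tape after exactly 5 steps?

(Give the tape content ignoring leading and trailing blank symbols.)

Execution trace:
Initial: [q0]1010
Step 1: δ(q0, 1) = (q0, 0, R) → 0[q0]010
Step 2: δ(q0, 0) = (q0, 1, R) → 01[q0]10
Step 3: δ(q0, 1) = (q0, 0, R) → 010[q0]0
Step 4: δ(q0, 0) = (q0, 1, R) → 0101[q0]□
Step 5: δ(q0, □) = (q1, □, L) → 010[q1]1□

After 5 steps, the tape (ignoring leading/trailing blanks) is: 0101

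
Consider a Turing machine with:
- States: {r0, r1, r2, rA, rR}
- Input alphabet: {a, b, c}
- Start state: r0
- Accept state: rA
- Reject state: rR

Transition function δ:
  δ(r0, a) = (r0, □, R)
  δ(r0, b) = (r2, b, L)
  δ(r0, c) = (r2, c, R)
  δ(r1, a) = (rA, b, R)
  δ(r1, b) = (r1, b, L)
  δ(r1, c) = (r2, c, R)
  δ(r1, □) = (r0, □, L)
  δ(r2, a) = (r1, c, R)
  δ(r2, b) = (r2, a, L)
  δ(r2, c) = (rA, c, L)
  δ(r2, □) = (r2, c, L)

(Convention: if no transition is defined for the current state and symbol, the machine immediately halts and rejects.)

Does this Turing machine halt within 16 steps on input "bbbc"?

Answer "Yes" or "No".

Execution trace:
Initial: [r0]bbbc
Step 1: δ(r0, b) = (r2, b, L) → [r2]□bbbc
Step 2: δ(r2, □) = (r2, c, L) → [r2]□cbbbc
Step 3: δ(r2, □) = (r2, c, L) → [r2]□ccbbbc
Step 4: δ(r2, □) = (r2, c, L) → [r2]□cccbbbc
Step 5: δ(r2, □) = (r2, c, L) → [r2]□ccccbbbc
Step 6: δ(r2, □) = (r2, c, L) → [r2]□cccccbbbc
Step 7: δ(r2, □) = (r2, c, L) → [r2]□ccccccbbbc
Step 8: δ(r2, □) = (r2, c, L) → [r2]□cccccccbbbc
Step 9: δ(r2, □) = (r2, c, L) → [r2]□ccccccccbbbc
Step 10: δ(r2, □) = (r2, c, L) → [r2]□cccccccccbbbc
Step 11: δ(r2, □) = (r2, c, L) → [r2]□ccccccccccbbbc
Step 12: δ(r2, □) = (r2, c, L) → [r2]□cccccccccccbbbc
Step 13: δ(r2, □) = (r2, c, L) → [r2]□ccccccccccccbbbc
Step 14: δ(r2, □) = (r2, c, L) → [r2]□cccccccccccccbbbc
Step 15: δ(r2, □) = (r2, c, L) → [r2]□ccccccccccccccbbbc
Step 16: δ(r2, □) = (r2, c, L) → [r2]□cccccccccccccccbbbc

The machine has not reached a halting state after 16 steps.
The machine did not halt within the 16-step bound.

Answer: No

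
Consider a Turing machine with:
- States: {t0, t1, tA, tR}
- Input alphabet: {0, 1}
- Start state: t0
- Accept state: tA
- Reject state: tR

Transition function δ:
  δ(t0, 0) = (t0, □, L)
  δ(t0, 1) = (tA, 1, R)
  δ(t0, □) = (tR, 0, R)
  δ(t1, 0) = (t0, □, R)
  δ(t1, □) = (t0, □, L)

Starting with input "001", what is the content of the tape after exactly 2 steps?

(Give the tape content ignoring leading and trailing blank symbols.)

Execution trace:
Initial: [t0]001
Step 1: δ(t0, 0) = (t0, □, L) → [t0]□□01
Step 2: δ(t0, □) = (tR, 0, R) → 0[tR]□01

The machine reaches the reject state tR and halts.

After 2 steps, the tape (ignoring leading/trailing blanks) is: 0□01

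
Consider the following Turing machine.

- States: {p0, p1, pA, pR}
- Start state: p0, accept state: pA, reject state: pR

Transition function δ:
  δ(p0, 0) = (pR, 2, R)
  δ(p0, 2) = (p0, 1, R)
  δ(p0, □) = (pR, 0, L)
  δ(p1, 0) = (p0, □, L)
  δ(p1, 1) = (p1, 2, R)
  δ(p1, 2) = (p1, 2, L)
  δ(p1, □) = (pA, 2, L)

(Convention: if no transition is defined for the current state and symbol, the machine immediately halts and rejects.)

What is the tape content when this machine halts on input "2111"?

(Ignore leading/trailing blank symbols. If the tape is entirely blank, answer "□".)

Execution trace:
Initial: [p0]2111
Step 1: δ(p0, 2) = (p0, 1, R) → 1[p0]111

No transition is defined for δ(p0, 1). By convention the machine halts and rejects.

Final tape (ignoring leading/trailing blanks): 1111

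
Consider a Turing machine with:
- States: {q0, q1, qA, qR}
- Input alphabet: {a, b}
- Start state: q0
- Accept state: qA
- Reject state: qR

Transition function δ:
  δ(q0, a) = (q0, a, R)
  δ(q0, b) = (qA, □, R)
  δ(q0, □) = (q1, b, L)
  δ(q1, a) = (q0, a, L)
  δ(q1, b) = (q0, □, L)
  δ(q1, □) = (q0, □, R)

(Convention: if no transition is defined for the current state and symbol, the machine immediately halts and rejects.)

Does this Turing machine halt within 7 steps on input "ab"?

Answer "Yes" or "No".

Execution trace:
Initial: [q0]ab
Step 1: δ(q0, a) = (q0, a, R) → a[q0]b
Step 2: δ(q0, b) = (qA, □, R) → a□[qA]□

The machine reaches the accept state qA and halts.
The machine halted after 2 steps (within the 7-step bound).

Answer: Yes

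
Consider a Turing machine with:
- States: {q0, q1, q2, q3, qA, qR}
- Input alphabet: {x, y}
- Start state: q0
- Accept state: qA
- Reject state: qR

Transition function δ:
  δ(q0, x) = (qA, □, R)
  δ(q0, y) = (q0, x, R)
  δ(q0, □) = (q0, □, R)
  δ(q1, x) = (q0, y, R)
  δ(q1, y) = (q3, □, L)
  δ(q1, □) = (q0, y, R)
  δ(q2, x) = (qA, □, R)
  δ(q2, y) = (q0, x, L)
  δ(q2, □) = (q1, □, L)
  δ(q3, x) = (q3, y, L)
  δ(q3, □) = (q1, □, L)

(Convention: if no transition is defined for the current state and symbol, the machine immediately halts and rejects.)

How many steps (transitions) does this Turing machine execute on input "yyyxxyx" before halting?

Execution trace:
Initial: [q0]yyyxxyx
Step 1: δ(q0, y) = (q0, x, R) → x[q0]yyxxyx
Step 2: δ(q0, y) = (q0, x, R) → xx[q0]yxxyx
Step 3: δ(q0, y) = (q0, x, R) → xxx[q0]xxyx
Step 4: δ(q0, x) = (qA, □, R) → xxx□[qA]xyx

The machine reaches the accept state qA and halts.

The machine executed 4 steps before halting.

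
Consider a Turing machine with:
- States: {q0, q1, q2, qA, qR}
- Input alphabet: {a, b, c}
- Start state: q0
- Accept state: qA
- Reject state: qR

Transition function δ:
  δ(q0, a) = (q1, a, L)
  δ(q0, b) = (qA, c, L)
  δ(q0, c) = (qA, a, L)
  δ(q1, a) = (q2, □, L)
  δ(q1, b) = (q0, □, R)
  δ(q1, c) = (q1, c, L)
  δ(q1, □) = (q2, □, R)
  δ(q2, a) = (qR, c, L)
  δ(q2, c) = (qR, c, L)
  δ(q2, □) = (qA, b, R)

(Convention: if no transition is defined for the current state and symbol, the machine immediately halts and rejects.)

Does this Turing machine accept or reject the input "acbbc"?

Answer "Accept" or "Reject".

Execution trace:
Initial: [q0]acbbc
Step 1: δ(q0, a) = (q1, a, L) → [q1]□acbbc
Step 2: δ(q1, □) = (q2, □, R) → □[q2]acbbc
Step 3: δ(q2, a) = (qR, c, L) → [qR]□ccbbc

The machine reaches the reject state qR and halts.

Answer: Reject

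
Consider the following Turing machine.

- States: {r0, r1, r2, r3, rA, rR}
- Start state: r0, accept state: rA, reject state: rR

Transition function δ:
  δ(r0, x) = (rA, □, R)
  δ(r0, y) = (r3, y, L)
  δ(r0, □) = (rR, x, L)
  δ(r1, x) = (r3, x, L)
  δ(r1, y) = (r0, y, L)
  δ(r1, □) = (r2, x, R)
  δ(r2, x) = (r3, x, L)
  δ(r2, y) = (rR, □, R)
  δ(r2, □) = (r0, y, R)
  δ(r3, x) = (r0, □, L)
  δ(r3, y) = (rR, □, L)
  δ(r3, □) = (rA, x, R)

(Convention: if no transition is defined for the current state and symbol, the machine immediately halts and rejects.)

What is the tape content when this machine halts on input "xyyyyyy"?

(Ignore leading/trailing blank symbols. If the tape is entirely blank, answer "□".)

Execution trace:
Initial: [r0]xyyyyyy
Step 1: δ(r0, x) = (rA, □, R) → □[rA]yyyyyy

The machine reaches the accept state rA and halts.

Final tape (ignoring leading/trailing blanks): yyyyyy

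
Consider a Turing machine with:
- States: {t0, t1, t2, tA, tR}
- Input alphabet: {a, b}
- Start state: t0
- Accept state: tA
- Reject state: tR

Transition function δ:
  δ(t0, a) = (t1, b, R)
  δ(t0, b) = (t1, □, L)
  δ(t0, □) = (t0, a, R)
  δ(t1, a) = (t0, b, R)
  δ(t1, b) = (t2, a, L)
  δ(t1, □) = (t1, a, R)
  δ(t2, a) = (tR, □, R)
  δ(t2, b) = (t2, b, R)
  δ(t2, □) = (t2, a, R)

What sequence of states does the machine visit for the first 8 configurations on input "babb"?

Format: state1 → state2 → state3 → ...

Execution trace:
Initial: [t0]babb
Step 1: δ(t0, b) = (t1, □, L) → [t1]□□abb
Step 2: δ(t1, □) = (t1, a, R) → a[t1]□abb
Step 3: δ(t1, □) = (t1, a, R) → aa[t1]abb
Step 4: δ(t1, a) = (t0, b, R) → aab[t0]bb
Step 5: δ(t0, b) = (t1, □, L) → aa[t1]b□b
Step 6: δ(t1, b) = (t2, a, L) → a[t2]aa□b
Step 7: δ(t2, a) = (tR, □, R) → a□[tR]a□b

The machine reaches the reject state tR and halts.

State sequence: t0 → t1 → t1 → t1 → t0 → t1 → t2 → tR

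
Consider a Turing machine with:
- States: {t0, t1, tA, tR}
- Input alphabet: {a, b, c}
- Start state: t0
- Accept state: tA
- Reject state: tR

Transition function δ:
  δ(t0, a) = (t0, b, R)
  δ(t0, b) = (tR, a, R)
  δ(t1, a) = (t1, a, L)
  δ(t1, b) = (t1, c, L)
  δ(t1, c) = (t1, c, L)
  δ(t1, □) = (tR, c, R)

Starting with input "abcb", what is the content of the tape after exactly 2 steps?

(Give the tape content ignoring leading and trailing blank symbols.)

Execution trace:
Initial: [t0]abcb
Step 1: δ(t0, a) = (t0, b, R) → b[t0]bcb
Step 2: δ(t0, b) = (tR, a, R) → ba[tR]cb

The machine reaches the reject state tR and halts.

After 2 steps, the tape (ignoring leading/trailing blanks) is: bacb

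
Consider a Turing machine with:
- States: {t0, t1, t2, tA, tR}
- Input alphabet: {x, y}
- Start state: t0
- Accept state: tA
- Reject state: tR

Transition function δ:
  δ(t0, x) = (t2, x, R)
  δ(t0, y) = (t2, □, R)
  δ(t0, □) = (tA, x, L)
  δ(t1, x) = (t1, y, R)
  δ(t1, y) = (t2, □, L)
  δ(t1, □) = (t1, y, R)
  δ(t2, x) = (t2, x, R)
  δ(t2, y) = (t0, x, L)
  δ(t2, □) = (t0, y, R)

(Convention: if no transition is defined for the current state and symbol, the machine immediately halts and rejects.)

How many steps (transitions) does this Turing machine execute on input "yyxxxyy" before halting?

Execution trace:
Initial: [t0]yyxxxyy
Step 1: δ(t0, y) = (t2, □, R) → □[t2]yxxxyy
Step 2: δ(t2, y) = (t0, x, L) → [t0]□xxxxyy
Step 3: δ(t0, □) = (tA, x, L) → [tA]□xxxxxyy

The machine reaches the accept state tA and halts.

The machine executed 3 steps before halting.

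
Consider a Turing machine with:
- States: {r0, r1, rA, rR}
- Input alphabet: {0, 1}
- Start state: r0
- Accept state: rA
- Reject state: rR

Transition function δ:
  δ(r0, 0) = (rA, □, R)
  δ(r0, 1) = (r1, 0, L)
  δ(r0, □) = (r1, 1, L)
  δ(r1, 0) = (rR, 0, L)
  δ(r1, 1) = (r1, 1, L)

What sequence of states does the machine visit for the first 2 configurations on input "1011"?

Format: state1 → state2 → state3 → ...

Execution trace:
Initial: [r0]1011
Step 1: δ(r0, 1) = (r1, 0, L) → [r1]□0011

No transition is defined for δ(r1, □). By convention the machine halts and rejects.

State sequence: r0 → r1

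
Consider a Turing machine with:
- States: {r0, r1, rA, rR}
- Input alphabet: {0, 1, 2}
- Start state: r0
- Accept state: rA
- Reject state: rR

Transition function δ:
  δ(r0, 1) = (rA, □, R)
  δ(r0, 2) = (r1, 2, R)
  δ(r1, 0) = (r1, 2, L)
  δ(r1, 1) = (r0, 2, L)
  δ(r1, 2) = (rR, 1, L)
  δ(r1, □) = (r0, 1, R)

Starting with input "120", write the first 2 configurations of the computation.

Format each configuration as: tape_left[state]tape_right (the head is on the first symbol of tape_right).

Transitions applied:
Step 1: δ(r0, 1) = (rA, □, R)

The first 2 configurations are:
[r0]120 ⊢ □[rA]20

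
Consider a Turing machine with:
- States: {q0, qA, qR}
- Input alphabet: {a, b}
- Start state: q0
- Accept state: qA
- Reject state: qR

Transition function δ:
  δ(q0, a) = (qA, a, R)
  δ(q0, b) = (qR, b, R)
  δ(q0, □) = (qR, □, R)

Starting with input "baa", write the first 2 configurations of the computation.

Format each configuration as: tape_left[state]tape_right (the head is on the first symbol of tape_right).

Transitions applied:
Step 1: δ(q0, b) = (qR, b, R)

The first 2 configurations are:
[q0]baa ⊢ b[qR]aa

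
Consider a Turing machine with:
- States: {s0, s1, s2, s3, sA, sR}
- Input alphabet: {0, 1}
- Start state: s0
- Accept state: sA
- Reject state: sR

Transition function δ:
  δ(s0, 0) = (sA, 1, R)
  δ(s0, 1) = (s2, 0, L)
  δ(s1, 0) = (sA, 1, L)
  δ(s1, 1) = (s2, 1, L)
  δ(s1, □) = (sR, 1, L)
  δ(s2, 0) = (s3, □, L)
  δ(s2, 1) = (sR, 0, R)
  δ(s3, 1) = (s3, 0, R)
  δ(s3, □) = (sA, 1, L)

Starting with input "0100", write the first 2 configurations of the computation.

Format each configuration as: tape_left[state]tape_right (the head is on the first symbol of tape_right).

Transitions applied:
Step 1: δ(s0, 0) = (sA, 1, R)

The first 2 configurations are:
[s0]0100 ⊢ 1[sA]100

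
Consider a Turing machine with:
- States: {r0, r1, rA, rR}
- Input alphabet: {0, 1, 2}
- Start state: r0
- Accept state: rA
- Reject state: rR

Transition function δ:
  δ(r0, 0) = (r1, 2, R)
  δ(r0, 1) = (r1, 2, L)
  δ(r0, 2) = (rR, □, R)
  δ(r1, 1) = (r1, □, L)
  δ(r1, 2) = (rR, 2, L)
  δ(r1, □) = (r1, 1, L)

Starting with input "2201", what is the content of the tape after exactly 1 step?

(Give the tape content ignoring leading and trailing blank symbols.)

Execution trace:
Initial: [r0]2201
Step 1: δ(r0, 2) = (rR, □, R) → □[rR]201

The machine reaches the reject state rR and halts.

After 1 step, the tape (ignoring leading/trailing blanks) is: 201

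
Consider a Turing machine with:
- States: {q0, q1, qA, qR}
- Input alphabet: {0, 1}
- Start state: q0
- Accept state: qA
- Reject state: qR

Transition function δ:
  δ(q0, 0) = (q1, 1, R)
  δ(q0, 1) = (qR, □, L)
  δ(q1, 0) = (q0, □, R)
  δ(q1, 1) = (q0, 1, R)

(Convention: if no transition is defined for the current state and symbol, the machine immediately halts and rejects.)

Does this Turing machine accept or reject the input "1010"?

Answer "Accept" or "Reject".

Execution trace:
Initial: [q0]1010
Step 1: δ(q0, 1) = (qR, □, L) → [qR]□□010

The machine reaches the reject state qR and halts.

Answer: Reject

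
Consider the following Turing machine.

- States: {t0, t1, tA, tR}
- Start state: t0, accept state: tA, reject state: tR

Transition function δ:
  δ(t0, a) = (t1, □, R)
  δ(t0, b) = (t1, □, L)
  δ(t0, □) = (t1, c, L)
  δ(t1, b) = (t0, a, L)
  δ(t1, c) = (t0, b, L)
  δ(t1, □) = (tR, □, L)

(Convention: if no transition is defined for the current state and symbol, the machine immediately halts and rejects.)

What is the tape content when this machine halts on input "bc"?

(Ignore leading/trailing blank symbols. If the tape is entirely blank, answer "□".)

Execution trace:
Initial: [t0]bc
Step 1: δ(t0, b) = (t1, □, L) → [t1]□□c
Step 2: δ(t1, □) = (tR, □, L) → [tR]□□□c

The machine reaches the reject state tR and halts.

Final tape (ignoring leading/trailing blanks): c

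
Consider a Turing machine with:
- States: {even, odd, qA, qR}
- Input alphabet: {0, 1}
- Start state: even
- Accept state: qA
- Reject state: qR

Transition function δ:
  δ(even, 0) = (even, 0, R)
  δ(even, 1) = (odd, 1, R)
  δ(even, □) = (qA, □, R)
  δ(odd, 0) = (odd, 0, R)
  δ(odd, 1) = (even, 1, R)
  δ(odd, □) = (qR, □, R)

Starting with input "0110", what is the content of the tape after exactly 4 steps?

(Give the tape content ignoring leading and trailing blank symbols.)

Execution trace:
Initial: [even]0110
Step 1: δ(even, 0) = (even, 0, R) → 0[even]110
Step 2: δ(even, 1) = (odd, 1, R) → 01[odd]10
Step 3: δ(odd, 1) = (even, 1, R) → 011[even]0
Step 4: δ(even, 0) = (even, 0, R) → 0110[even]□

After 4 steps, the tape (ignoring leading/trailing blanks) is: 0110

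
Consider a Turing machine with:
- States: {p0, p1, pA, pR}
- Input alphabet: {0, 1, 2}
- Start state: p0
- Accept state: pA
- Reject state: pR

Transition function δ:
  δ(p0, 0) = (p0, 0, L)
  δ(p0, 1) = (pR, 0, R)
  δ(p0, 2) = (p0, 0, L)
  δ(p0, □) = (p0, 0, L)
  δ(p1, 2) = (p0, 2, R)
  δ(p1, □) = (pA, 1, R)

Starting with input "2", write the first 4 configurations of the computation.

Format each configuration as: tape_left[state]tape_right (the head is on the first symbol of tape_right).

Transitions applied:
Step 1: δ(p0, 2) = (p0, 0, L)
Step 2: δ(p0, □) = (p0, 0, L)
Step 3: δ(p0, □) = (p0, 0, L)

The first 4 configurations are:
[p0]2 ⊢ [p0]□0 ⊢ [p0]□00 ⊢ [p0]□000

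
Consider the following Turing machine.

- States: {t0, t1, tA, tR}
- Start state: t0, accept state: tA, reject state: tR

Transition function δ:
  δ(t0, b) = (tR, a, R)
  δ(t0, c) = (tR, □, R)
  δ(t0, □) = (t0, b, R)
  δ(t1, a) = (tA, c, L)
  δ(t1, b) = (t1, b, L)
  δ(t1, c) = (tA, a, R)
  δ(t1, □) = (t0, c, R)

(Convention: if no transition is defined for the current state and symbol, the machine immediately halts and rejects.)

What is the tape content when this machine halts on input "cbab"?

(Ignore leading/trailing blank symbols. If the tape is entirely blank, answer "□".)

Execution trace:
Initial: [t0]cbab
Step 1: δ(t0, c) = (tR, □, R) → □[tR]bab

The machine reaches the reject state tR and halts.

Final tape (ignoring leading/trailing blanks): bab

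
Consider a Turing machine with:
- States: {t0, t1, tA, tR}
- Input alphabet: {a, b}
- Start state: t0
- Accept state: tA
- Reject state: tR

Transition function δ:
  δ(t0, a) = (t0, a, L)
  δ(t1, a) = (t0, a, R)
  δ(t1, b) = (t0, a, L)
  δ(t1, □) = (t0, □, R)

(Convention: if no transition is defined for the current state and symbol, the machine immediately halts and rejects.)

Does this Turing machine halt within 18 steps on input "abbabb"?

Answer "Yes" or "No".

Execution trace:
Initial: [t0]abbabb
Step 1: δ(t0, a) = (t0, a, L) → [t0]□abbabb

No transition is defined for δ(t0, □). By convention the machine halts and rejects.
The machine halted after 1 step (within the 18-step bound).

Answer: Yes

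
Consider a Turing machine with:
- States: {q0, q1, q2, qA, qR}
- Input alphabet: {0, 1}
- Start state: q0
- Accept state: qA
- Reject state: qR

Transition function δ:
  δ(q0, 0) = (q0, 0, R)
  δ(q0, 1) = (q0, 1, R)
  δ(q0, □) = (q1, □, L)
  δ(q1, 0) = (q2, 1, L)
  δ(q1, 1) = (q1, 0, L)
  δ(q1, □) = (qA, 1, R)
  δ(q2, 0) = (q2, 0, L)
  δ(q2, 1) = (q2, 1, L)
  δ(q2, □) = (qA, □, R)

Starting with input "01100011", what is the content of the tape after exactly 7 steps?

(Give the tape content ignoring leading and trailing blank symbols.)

Execution trace:
Initial: [q0]01100011
Step 1: δ(q0, 0) = (q0, 0, R) → 0[q0]1100011
Step 2: δ(q0, 1) = (q0, 1, R) → 01[q0]100011
Step 3: δ(q0, 1) = (q0, 1, R) → 011[q0]00011
Step 4: δ(q0, 0) = (q0, 0, R) → 0110[q0]0011
Step 5: δ(q0, 0) = (q0, 0, R) → 01100[q0]011
Step 6: δ(q0, 0) = (q0, 0, R) → 011000[q0]11
Step 7: δ(q0, 1) = (q0, 1, R) → 0110001[q0]1

After 7 steps, the tape (ignoring leading/trailing blanks) is: 01100011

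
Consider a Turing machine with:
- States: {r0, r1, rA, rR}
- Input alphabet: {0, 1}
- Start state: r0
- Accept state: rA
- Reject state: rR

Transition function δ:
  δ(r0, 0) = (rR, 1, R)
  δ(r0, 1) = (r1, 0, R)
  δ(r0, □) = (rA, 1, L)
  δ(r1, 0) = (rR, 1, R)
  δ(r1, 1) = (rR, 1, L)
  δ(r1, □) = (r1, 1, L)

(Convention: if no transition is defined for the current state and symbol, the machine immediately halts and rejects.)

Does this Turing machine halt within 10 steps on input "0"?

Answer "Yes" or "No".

Execution trace:
Initial: [r0]0
Step 1: δ(r0, 0) = (rR, 1, R) → 1[rR]□

The machine reaches the reject state rR and halts.
The machine halted after 1 step (within the 10-step bound).

Answer: Yes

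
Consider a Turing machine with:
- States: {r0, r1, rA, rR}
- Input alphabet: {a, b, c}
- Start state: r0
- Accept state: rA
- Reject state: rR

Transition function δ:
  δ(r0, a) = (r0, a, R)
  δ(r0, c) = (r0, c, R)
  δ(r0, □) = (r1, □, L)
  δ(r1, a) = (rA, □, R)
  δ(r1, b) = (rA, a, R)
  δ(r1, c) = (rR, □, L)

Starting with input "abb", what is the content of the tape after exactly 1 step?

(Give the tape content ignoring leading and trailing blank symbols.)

Execution trace:
Initial: [r0]abb
Step 1: δ(r0, a) = (r0, a, R) → a[r0]bb

No transition is defined for δ(r0, b). By convention the machine halts and rejects.

After 1 step, the tape (ignoring leading/trailing blanks) is: abb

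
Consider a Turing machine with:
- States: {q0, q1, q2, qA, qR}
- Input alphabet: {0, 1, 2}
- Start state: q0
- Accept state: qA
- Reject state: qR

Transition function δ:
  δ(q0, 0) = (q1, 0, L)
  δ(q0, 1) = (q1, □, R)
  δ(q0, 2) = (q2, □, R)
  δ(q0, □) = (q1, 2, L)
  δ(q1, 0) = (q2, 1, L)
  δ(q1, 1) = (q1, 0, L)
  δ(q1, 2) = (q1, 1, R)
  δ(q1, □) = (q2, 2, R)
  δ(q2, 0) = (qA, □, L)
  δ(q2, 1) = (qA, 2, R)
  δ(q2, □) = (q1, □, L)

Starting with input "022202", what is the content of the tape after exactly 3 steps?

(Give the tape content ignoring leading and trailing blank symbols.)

Execution trace:
Initial: [q0]022202
Step 1: δ(q0, 0) = (q1, 0, L) → [q1]□022202
Step 2: δ(q1, □) = (q2, 2, R) → 2[q2]022202
Step 3: δ(q2, 0) = (qA, □, L) → [qA]2□22202

The machine reaches the accept state qA and halts.

After 3 steps, the tape (ignoring leading/trailing blanks) is: 2□22202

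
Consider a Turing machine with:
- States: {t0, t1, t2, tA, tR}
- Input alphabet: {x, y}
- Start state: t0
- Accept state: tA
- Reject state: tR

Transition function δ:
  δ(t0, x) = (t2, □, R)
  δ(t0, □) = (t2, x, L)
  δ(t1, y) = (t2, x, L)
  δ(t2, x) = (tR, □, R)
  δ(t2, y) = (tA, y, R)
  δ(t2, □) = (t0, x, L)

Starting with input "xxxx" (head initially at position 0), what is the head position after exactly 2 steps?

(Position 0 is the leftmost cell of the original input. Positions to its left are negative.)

Execution trace (head position shown):
Step 0: [t0]xxxx  (head at position 0)
Step 1: move right → □[t2]xxx  (head at position 1)
Step 2: move right → □□[tR]xx  (head at position 2)

After 2 steps, the head is at position 2.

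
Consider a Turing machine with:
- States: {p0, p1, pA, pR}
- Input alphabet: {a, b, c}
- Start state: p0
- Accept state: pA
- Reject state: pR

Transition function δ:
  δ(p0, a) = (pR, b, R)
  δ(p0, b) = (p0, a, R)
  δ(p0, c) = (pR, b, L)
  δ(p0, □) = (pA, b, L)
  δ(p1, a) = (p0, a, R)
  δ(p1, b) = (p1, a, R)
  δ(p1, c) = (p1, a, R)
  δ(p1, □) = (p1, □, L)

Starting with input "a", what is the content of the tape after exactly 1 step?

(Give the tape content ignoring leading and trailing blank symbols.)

Execution trace:
Initial: [p0]a
Step 1: δ(p0, a) = (pR, b, R) → b[pR]□

The machine reaches the reject state pR and halts.

After 1 step, the tape (ignoring leading/trailing blanks) is: b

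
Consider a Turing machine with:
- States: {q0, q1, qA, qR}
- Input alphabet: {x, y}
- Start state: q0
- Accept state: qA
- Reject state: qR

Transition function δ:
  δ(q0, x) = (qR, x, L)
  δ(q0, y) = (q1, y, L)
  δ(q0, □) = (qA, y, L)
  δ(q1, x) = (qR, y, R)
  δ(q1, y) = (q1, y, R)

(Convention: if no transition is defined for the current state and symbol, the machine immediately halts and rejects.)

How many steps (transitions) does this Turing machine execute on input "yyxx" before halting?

Execution trace:
Initial: [q0]yyxx
Step 1: δ(q0, y) = (q1, y, L) → [q1]□yyxx

No transition is defined for δ(q1, □). By convention the machine halts and rejects.

The machine executed 1 step before halting.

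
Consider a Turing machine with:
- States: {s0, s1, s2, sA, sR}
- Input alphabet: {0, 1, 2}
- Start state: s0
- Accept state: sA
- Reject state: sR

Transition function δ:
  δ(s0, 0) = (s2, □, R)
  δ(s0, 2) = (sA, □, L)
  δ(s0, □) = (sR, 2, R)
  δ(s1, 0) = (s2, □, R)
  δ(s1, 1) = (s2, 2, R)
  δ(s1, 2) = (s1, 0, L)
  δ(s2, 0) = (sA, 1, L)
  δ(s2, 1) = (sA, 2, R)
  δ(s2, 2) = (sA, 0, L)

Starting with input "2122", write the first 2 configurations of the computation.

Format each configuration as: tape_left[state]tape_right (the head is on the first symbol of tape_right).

Transitions applied:
Step 1: δ(s0, 2) = (sA, □, L)

The first 2 configurations are:
[s0]2122 ⊢ [sA]□□122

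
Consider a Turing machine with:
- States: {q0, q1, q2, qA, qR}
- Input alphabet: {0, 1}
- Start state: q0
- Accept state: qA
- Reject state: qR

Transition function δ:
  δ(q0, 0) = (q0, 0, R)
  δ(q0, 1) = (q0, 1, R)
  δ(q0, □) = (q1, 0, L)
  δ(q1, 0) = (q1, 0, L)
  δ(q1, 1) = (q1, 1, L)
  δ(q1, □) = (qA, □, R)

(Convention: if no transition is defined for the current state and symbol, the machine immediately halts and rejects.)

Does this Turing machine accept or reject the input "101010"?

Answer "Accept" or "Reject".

Execution trace:
Initial: [q0]101010
Step 1: δ(q0, 1) = (q0, 1, R) → 1[q0]01010
Step 2: δ(q0, 0) = (q0, 0, R) → 10[q0]1010
Step 3: δ(q0, 1) = (q0, 1, R) → 101[q0]010
Step 4: δ(q0, 0) = (q0, 0, R) → 1010[q0]10
Step 5: δ(q0, 1) = (q0, 1, R) → 10101[q0]0
Step 6: δ(q0, 0) = (q0, 0, R) → 101010[q0]□
Step 7: δ(q0, □) = (q1, 0, L) → 10101[q1]00
Step 8: δ(q1, 0) = (q1, 0, L) → 1010[q1]100
Step 9: δ(q1, 1) = (q1, 1, L) → 101[q1]0100
Step 10: δ(q1, 0) = (q1, 0, L) → 10[q1]10100
Step 11: δ(q1, 1) = (q1, 1, L) → 1[q1]010100
Step 12: δ(q1, 0) = (q1, 0, L) → [q1]1010100
Step 13: δ(q1, 1) = (q1, 1, L) → [q1]□1010100
Step 14: δ(q1, □) = (qA, □, R) → □[qA]1010100

The machine reaches the accept state qA and halts.

Answer: Accept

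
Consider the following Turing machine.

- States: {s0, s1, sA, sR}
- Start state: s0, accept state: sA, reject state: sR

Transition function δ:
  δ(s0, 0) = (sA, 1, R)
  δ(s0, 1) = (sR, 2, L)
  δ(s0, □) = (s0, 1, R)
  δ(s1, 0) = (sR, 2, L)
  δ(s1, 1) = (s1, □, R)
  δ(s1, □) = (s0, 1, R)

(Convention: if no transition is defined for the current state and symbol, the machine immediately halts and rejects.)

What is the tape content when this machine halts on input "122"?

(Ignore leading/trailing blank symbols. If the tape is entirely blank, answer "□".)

Execution trace:
Initial: [s0]122
Step 1: δ(s0, 1) = (sR, 2, L) → [sR]□222

The machine reaches the reject state sR and halts.

Final tape (ignoring leading/trailing blanks): 222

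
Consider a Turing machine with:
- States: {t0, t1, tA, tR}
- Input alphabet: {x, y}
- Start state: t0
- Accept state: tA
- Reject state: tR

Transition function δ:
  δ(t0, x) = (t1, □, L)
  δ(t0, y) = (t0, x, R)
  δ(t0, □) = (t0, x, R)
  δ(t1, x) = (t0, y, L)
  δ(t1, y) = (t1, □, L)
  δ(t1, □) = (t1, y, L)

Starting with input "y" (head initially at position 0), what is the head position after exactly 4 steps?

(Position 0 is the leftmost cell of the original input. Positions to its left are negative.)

Execution trace (head position shown):
Step 0: [t0]y  (head at position 0)
Step 1: move right → x[t0]□  (head at position 1)
Step 2: move right → xx[t0]□  (head at position 2)
Step 3: move right → xxx[t0]□  (head at position 3)
Step 4: move right → xxxx[t0]□  (head at position 4)

After 4 steps, the head is at position 4.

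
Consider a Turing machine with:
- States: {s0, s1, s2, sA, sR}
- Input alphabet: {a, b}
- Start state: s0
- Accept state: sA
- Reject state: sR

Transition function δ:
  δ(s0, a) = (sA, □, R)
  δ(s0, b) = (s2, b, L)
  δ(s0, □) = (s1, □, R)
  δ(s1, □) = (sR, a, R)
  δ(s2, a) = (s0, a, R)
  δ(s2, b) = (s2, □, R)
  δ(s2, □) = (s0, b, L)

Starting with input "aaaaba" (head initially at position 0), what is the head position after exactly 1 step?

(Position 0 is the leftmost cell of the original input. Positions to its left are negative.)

Execution trace (head position shown):
Step 0: [s0]aaaaba  (head at position 0)
Step 1: move right → □[sA]aaaba  (head at position 1)

After 1 step, the head is at position 1.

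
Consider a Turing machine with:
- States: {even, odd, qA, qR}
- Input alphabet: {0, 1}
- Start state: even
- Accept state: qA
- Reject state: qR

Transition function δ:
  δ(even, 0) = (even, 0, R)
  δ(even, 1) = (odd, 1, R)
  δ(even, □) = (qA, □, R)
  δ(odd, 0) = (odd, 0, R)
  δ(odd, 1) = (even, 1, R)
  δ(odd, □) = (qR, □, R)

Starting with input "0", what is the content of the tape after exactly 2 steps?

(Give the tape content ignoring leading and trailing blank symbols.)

Execution trace:
Initial: [even]0
Step 1: δ(even, 0) = (even, 0, R) → 0[even]□
Step 2: δ(even, □) = (qA, □, R) → 0□[qA]□

The machine reaches the accept state qA and halts.

After 2 steps, the tape (ignoring leading/trailing blanks) is: 0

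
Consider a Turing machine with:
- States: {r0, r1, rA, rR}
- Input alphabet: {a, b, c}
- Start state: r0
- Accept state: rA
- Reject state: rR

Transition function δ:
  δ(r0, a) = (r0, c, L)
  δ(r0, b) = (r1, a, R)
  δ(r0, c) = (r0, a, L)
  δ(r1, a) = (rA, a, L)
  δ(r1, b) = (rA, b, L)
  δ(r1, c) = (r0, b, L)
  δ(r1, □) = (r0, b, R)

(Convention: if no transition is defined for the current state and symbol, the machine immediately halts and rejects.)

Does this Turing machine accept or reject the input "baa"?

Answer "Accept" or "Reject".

Execution trace:
Initial: [r0]baa
Step 1: δ(r0, b) = (r1, a, R) → a[r1]aa
Step 2: δ(r1, a) = (rA, a, L) → [rA]aaa

The machine reaches the accept state rA and halts.

Answer: Accept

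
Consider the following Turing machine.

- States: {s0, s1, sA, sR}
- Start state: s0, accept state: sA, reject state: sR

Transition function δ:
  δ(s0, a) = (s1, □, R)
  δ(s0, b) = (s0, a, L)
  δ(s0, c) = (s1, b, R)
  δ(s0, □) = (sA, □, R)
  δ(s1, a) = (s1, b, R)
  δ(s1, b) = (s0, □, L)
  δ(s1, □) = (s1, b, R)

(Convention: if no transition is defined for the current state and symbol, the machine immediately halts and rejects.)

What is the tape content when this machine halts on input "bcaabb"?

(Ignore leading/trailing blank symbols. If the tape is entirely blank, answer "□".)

Execution trace:
Initial: [s0]bcaabb
Step 1: δ(s0, b) = (s0, a, L) → [s0]□acaabb
Step 2: δ(s0, □) = (sA, □, R) → □[sA]acaabb

The machine reaches the accept state sA and halts.

Final tape (ignoring leading/trailing blanks): acaabb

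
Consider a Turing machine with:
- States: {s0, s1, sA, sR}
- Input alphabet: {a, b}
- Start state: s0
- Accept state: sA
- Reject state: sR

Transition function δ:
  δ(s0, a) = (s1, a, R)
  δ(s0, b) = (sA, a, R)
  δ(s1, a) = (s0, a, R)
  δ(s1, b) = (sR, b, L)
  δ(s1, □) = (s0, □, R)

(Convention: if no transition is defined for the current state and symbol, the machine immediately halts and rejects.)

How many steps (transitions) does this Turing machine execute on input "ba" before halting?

Execution trace:
Initial: [s0]ba
Step 1: δ(s0, b) = (sA, a, R) → a[sA]a

The machine reaches the accept state sA and halts.

The machine executed 1 step before halting.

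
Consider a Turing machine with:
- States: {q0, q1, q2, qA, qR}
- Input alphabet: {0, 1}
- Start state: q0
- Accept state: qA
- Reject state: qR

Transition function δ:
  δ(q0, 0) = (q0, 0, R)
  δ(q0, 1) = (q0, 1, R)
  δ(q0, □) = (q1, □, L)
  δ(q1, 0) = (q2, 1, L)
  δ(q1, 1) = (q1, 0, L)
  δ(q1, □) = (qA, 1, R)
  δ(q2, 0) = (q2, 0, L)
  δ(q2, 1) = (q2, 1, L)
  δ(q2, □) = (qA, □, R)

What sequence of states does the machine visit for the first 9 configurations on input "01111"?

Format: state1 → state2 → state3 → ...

Execution trace:
Initial: [q0]01111
Step 1: δ(q0, 0) = (q0, 0, R) → 0[q0]1111
Step 2: δ(q0, 1) = (q0, 1, R) → 01[q0]111
Step 3: δ(q0, 1) = (q0, 1, R) → 011[q0]11
Step 4: δ(q0, 1) = (q0, 1, R) → 0111[q0]1
Step 5: δ(q0, 1) = (q0, 1, R) → 01111[q0]□
Step 6: δ(q0, □) = (q1, □, L) → 0111[q1]1□
Step 7: δ(q1, 1) = (q1, 0, L) → 011[q1]10□
Step 8: δ(q1, 1) = (q1, 0, L) → 01[q1]100□

State sequence: q0 → q0 → q0 → q0 → q0 → q0 → q1 → q1 → q1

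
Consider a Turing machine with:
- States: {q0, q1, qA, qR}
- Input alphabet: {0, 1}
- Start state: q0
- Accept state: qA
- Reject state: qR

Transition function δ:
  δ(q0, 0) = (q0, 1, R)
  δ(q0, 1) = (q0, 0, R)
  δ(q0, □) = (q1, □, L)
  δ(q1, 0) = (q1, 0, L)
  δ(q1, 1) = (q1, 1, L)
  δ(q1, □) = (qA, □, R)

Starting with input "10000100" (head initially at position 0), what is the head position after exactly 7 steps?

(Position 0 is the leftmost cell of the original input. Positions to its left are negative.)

Execution trace (head position shown):
Step 0: [q0]10000100  (head at position 0)
Step 1: move right → 0[q0]0000100  (head at position 1)
Step 2: move right → 01[q0]000100  (head at position 2)
Step 3: move right → 011[q0]00100  (head at position 3)
Step 4: move right → 0111[q0]0100  (head at position 4)
Step 5: move right → 01111[q0]100  (head at position 5)
Step 6: move right → 011110[q0]00  (head at position 6)
Step 7: move right → 0111101[q0]0  (head at position 7)

After 7 steps, the head is at position 7.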